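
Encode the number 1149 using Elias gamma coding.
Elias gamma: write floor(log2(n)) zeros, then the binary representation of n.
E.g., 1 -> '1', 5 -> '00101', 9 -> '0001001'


num_bits = floor(log2(1149)) + 1 = 11
leading_zeros = num_bits - 1 = 10
binary(1149) = 10001111101

Elias gamma(1149) = '0000000000' + '10001111101' = 000000000010001111101 (21 bits)


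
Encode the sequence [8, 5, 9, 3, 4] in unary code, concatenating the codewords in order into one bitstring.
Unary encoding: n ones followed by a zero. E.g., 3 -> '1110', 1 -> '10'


Encode each number as n ones followed by a terminating 0:
  8 -> 111111110 (9 bits)
  5 -> 111110 (6 bits)
  9 -> 1111111110 (10 bits)
  3 -> 1110 (4 bits)
  4 -> 11110 (5 bits)
Total length = 9 + 6 + 10 + 4 + 5 = 34 bits.

Unary([8, 5, 9, 3, 4]) = 1111111101111101111111110111011110 (34 bits)


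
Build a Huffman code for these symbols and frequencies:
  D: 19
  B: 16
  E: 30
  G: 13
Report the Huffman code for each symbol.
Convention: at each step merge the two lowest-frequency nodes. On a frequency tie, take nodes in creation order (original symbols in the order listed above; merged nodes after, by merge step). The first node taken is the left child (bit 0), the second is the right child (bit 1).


Huffman tree construction:
Step 1: Merge G(13) + B(16) = 29
Step 2: Merge D(19) + (G+B)(29) = 48
Step 3: Merge E(30) + (D+(G+B))(48) = 78
Read each symbol's code off the tree from the root (left child = 0, right child = 1).

Codes:
  D: 10 (length 2)
  B: 111 (length 3)
  E: 0 (length 1)
  G: 110 (length 3)
Average code length: 155/78 = 1.9872 bits/symbol


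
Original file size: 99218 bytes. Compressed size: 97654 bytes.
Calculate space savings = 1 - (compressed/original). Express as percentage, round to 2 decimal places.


ratio = compressed/original = 97654/99218 = 0.984237
savings = 1 - ratio = 1 - 0.984237 = 0.015763
as a percentage: 0.015763 * 100 = 1.58%

Space savings = 1 - 97654/99218 = 1.58%


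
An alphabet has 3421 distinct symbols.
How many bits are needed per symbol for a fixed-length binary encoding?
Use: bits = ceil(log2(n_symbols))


log2(3421) = 11.7402
Bracket: 2^11 = 2048 < 3421 <= 2^12 = 4096
So ceil(log2(3421)) = 12

bits = ceil(log2(3421)) = ceil(11.7402) = 12 bits


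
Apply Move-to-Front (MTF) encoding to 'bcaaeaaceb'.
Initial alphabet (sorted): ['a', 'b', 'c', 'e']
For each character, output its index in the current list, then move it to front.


MTF encoding:
'b': index 1 in ['a', 'b', 'c', 'e'] -> ['b', 'a', 'c', 'e']
'c': index 2 in ['b', 'a', 'c', 'e'] -> ['c', 'b', 'a', 'e']
'a': index 2 in ['c', 'b', 'a', 'e'] -> ['a', 'c', 'b', 'e']
'a': index 0 in ['a', 'c', 'b', 'e'] -> ['a', 'c', 'b', 'e']
'e': index 3 in ['a', 'c', 'b', 'e'] -> ['e', 'a', 'c', 'b']
'a': index 1 in ['e', 'a', 'c', 'b'] -> ['a', 'e', 'c', 'b']
'a': index 0 in ['a', 'e', 'c', 'b'] -> ['a', 'e', 'c', 'b']
'c': index 2 in ['a', 'e', 'c', 'b'] -> ['c', 'a', 'e', 'b']
'e': index 2 in ['c', 'a', 'e', 'b'] -> ['e', 'c', 'a', 'b']
'b': index 3 in ['e', 'c', 'a', 'b'] -> ['b', 'e', 'c', 'a']


Output: [1, 2, 2, 0, 3, 1, 0, 2, 2, 3]


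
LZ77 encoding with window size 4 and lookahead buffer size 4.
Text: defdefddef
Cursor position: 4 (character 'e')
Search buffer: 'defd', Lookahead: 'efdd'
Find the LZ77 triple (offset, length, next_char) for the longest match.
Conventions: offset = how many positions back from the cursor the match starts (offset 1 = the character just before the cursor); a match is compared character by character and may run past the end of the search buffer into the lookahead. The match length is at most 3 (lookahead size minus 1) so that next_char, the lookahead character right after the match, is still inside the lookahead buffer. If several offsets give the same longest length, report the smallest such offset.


Try each offset into the search buffer:
  offset=1 (pos 3, char 'd'): match length 0
  offset=2 (pos 2, char 'f'): match length 0
  offset=3 (pos 1, char 'e'): match length 3
  offset=4 (pos 0, char 'd'): match length 0
Longest match has length 3 at offset 3.
next_char = character at position 4 + 3 = 7 -> 'd'

Best match: offset=3, length=3 (matching 'efd' starting at position 1)
LZ77 triple: (3, 3, 'd')


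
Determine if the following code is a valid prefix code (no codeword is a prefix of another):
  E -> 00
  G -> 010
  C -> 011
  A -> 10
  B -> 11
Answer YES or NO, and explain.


Checking each pair (does one codeword prefix another?):
  E='00' vs G='010': no prefix
  E='00' vs C='011': no prefix
  E='00' vs A='10': no prefix
  E='00' vs B='11': no prefix
  G='010' vs E='00': no prefix
  G='010' vs C='011': no prefix
  G='010' vs A='10': no prefix
  G='010' vs B='11': no prefix
  C='011' vs E='00': no prefix
  C='011' vs G='010': no prefix
  C='011' vs A='10': no prefix
  C='011' vs B='11': no prefix
  A='10' vs E='00': no prefix
  A='10' vs G='010': no prefix
  A='10' vs C='011': no prefix
  A='10' vs B='11': no prefix
  B='11' vs E='00': no prefix
  B='11' vs G='010': no prefix
  B='11' vs C='011': no prefix
  B='11' vs A='10': no prefix
No violation found over all pairs.

YES -- this is a valid prefix code. No codeword is a prefix of any other codeword.


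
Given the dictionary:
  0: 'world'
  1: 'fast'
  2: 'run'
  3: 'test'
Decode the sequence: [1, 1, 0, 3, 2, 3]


Look up each index in the dictionary:
  1 -> 'fast'
  1 -> 'fast'
  0 -> 'world'
  3 -> 'test'
  2 -> 'run'
  3 -> 'test'

Decoded: "fast fast world test run test"


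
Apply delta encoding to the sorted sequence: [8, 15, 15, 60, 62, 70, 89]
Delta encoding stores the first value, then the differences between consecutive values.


First value: 8
Deltas:
  15 - 8 = 7
  15 - 15 = 0
  60 - 15 = 45
  62 - 60 = 2
  70 - 62 = 8
  89 - 70 = 19


Delta encoded: [8, 7, 0, 45, 2, 8, 19]


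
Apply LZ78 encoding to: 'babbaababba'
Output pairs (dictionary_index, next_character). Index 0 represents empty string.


LZ78 encoding steps:
Dictionary: {0: ''}
Step 1: w='' (idx 0), next='b' -> output (0, 'b'), add 'b' as idx 1
Step 2: w='' (idx 0), next='a' -> output (0, 'a'), add 'a' as idx 2
Step 3: w='b' (idx 1), next='b' -> output (1, 'b'), add 'bb' as idx 3
Step 4: w='a' (idx 2), next='a' -> output (2, 'a'), add 'aa' as idx 4
Step 5: w='b' (idx 1), next='a' -> output (1, 'a'), add 'ba' as idx 5
Step 6: w='bb' (idx 3), next='a' -> output (3, 'a'), add 'bba' as idx 6


Encoded: [(0, 'b'), (0, 'a'), (1, 'b'), (2, 'a'), (1, 'a'), (3, 'a')]


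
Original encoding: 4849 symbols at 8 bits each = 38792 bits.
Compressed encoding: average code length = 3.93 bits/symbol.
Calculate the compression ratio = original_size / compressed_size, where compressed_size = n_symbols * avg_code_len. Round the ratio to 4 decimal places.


original_size = n_symbols * orig_bits = 4849 * 8 = 38792 bits
compressed_size = n_symbols * avg_code_len = 4849 * 3.93 = 19056.57 bits
ratio = original_size / compressed_size = 38792 / 19056.57 = 2.0356

Compression ratio = 2.0356


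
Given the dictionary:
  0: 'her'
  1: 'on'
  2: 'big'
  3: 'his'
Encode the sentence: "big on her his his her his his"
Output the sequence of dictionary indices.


Look up each word in the dictionary:
  'big' -> 2
  'on' -> 1
  'her' -> 0
  'his' -> 3
  'his' -> 3
  'her' -> 0
  'his' -> 3
  'his' -> 3

Encoded: [2, 1, 0, 3, 3, 0, 3, 3]


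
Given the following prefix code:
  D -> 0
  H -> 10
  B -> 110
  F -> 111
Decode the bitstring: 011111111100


Decoding step by step:
Bits 0 -> D
Bits 111 -> F
Bits 111 -> F
Bits 111 -> F
Bits 0 -> D
Bits 0 -> D


Decoded message: DFFFDD


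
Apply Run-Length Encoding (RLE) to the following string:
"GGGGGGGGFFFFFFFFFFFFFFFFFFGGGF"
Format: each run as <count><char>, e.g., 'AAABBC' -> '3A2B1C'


Scanning runs left to right:
  i=0: run of 'G' x 8 -> '8G'
  i=8: run of 'F' x 18 -> '18F'
  i=26: run of 'G' x 3 -> '3G'
  i=29: run of 'F' x 1 -> '1F'

RLE = 8G18F3G1F


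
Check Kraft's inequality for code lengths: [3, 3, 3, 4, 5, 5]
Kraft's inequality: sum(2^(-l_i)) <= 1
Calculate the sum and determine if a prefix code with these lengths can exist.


Sum = 2^(-3) + 2^(-3) + 2^(-3) + 2^(-4) + 2^(-5) + 2^(-5)
    = 0.125 + 0.125 + 0.125 + 0.0625 + 0.03125 + 0.03125
    = 16/32 = 0.5
Since 0.5 <= 1, Kraft's inequality IS satisfied.
A prefix code with these lengths CAN exist.

Kraft sum = 0.5. Satisfied.


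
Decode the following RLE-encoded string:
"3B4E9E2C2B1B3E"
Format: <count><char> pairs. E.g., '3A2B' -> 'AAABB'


Expanding each <count><char> pair:
  3B -> 'BBB'
  4E -> 'EEEE'
  9E -> 'EEEEEEEEE'
  2C -> 'CC'
  2B -> 'BB'
  1B -> 'B'
  3E -> 'EEE'

Decoded = BBBEEEEEEEEEEEEECCBBBEEE


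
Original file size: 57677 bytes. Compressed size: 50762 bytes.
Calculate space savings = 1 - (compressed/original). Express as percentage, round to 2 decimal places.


ratio = compressed/original = 50762/57677 = 0.880108
savings = 1 - ratio = 1 - 0.880108 = 0.119892
as a percentage: 0.119892 * 100 = 11.99%

Space savings = 1 - 50762/57677 = 11.99%


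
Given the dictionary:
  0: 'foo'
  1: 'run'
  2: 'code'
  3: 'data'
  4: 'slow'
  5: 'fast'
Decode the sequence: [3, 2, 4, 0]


Look up each index in the dictionary:
  3 -> 'data'
  2 -> 'code'
  4 -> 'slow'
  0 -> 'foo'

Decoded: "data code slow foo"


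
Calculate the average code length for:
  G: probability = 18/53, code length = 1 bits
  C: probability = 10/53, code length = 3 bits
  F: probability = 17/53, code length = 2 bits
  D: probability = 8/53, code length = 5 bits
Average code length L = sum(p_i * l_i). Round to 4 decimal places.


Weighted contributions p_i * l_i:
  G: (18/53) * 1 = 18/53
  C: (10/53) * 3 = 30/53
  F: (17/53) * 2 = 34/53
  D: (8/53) * 5 = 40/53
Sum = (18 + 30 + 34 + 40)/53 = 122/53

L = 122/53 = 2.3019 bits/symbol


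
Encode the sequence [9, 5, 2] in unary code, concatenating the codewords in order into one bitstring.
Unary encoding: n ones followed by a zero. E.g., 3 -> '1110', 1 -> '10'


Encode each number as n ones followed by a terminating 0:
  9 -> 1111111110 (10 bits)
  5 -> 111110 (6 bits)
  2 -> 110 (3 bits)
Total length = 10 + 6 + 3 = 19 bits.

Unary([9, 5, 2]) = 1111111110111110110 (19 bits)


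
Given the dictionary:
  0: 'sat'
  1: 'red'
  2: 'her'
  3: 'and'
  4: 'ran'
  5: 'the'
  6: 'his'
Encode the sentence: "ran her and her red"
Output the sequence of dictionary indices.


Look up each word in the dictionary:
  'ran' -> 4
  'her' -> 2
  'and' -> 3
  'her' -> 2
  'red' -> 1

Encoded: [4, 2, 3, 2, 1]


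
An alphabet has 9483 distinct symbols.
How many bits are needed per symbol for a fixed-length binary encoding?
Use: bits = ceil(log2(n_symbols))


log2(9483) = 13.2111
Bracket: 2^13 = 8192 < 9483 <= 2^14 = 16384
So ceil(log2(9483)) = 14

bits = ceil(log2(9483)) = ceil(13.2111) = 14 bits


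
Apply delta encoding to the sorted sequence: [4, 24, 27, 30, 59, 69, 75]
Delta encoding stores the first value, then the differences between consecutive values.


First value: 4
Deltas:
  24 - 4 = 20
  27 - 24 = 3
  30 - 27 = 3
  59 - 30 = 29
  69 - 59 = 10
  75 - 69 = 6


Delta encoded: [4, 20, 3, 3, 29, 10, 6]


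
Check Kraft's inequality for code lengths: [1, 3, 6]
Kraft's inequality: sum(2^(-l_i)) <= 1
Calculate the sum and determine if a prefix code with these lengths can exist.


Sum = 2^(-1) + 2^(-3) + 2^(-6)
    = 0.5 + 0.125 + 0.015625
    = 41/64 = 0.640625
Since 0.640625 <= 1, Kraft's inequality IS satisfied.
A prefix code with these lengths CAN exist.

Kraft sum = 0.640625. Satisfied.


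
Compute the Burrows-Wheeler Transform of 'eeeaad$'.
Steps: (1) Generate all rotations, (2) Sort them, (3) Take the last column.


Rotations (sorted):
  0: $eeeaad -> last char: d
  1: aad$eee -> last char: e
  2: ad$eeea -> last char: a
  3: d$eeeaa -> last char: a
  4: eaad$ee -> last char: e
  5: eeaad$e -> last char: e
  6: eeeaad$ -> last char: $


BWT = deaaee$


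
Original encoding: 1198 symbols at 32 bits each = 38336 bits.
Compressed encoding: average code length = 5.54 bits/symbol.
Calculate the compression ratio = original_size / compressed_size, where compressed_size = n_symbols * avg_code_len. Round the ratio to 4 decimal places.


original_size = n_symbols * orig_bits = 1198 * 32 = 38336 bits
compressed_size = n_symbols * avg_code_len = 1198 * 5.54 = 6636.92 bits
ratio = original_size / compressed_size = 38336 / 6636.92 = 5.7762

Compression ratio = 5.7762


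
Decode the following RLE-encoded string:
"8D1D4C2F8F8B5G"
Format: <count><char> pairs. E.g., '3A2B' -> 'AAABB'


Expanding each <count><char> pair:
  8D -> 'DDDDDDDD'
  1D -> 'D'
  4C -> 'CCCC'
  2F -> 'FF'
  8F -> 'FFFFFFFF'
  8B -> 'BBBBBBBB'
  5G -> 'GGGGG'

Decoded = DDDDDDDDDCCCCFFFFFFFFFFBBBBBBBBGGGGG


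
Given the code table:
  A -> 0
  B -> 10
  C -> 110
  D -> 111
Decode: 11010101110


Decoding:
110 -> C
10 -> B
10 -> B
111 -> D
0 -> A


Result: CBBDA


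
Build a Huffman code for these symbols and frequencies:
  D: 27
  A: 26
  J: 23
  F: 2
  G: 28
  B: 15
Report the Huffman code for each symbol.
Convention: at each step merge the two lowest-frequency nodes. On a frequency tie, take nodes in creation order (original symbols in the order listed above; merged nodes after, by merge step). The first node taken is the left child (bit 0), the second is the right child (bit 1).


Huffman tree construction:
Step 1: Merge F(2) + B(15) = 17
Step 2: Merge (F+B)(17) + J(23) = 40
Step 3: Merge A(26) + D(27) = 53
Step 4: Merge G(28) + ((F+B)+J)(40) = 68
Step 5: Merge (A+D)(53) + (G+((F+B)+J))(68) = 121
Read each symbol's code off the tree from the root (left child = 0, right child = 1).

Codes:
  D: 01 (length 2)
  A: 00 (length 2)
  J: 111 (length 3)
  F: 1100 (length 4)
  G: 10 (length 2)
  B: 1101 (length 4)
Average code length: 299/121 = 2.4711 bits/symbol


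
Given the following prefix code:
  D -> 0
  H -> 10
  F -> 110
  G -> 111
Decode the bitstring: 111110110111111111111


Decoding step by step:
Bits 111 -> G
Bits 110 -> F
Bits 110 -> F
Bits 111 -> G
Bits 111 -> G
Bits 111 -> G
Bits 111 -> G


Decoded message: GFFGGGG


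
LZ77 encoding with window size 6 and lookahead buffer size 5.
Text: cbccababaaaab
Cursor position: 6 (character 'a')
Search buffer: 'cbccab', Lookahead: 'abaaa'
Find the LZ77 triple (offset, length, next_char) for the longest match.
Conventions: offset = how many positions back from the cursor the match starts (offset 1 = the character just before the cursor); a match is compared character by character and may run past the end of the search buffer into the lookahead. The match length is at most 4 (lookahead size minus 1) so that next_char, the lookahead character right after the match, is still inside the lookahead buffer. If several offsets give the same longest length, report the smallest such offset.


Try each offset into the search buffer:
  offset=1 (pos 5, char 'b'): match length 0
  offset=2 (pos 4, char 'a'): match length 3
  offset=3 (pos 3, char 'c'): match length 0
  offset=4 (pos 2, char 'c'): match length 0
  offset=5 (pos 1, char 'b'): match length 0
  offset=6 (pos 0, char 'c'): match length 0
Longest match has length 3 at offset 2.
next_char = character at position 6 + 3 = 9 -> 'a'

Best match: offset=2, length=3 (matching 'aba' starting at position 4)
LZ77 triple: (2, 3, 'a')


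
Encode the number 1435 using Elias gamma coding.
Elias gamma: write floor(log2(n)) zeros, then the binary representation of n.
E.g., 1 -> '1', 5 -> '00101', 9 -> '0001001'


num_bits = floor(log2(1435)) + 1 = 11
leading_zeros = num_bits - 1 = 10
binary(1435) = 10110011011

Elias gamma(1435) = '0000000000' + '10110011011' = 000000000010110011011 (21 bits)


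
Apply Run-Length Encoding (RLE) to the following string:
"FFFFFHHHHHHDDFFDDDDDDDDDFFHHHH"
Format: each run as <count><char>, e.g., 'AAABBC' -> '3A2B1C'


Scanning runs left to right:
  i=0: run of 'F' x 5 -> '5F'
  i=5: run of 'H' x 6 -> '6H'
  i=11: run of 'D' x 2 -> '2D'
  i=13: run of 'F' x 2 -> '2F'
  i=15: run of 'D' x 9 -> '9D'
  i=24: run of 'F' x 2 -> '2F'
  i=26: run of 'H' x 4 -> '4H'

RLE = 5F6H2D2F9D2F4H


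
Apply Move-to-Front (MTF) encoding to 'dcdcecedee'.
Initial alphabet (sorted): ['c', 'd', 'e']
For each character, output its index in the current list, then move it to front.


MTF encoding:
'd': index 1 in ['c', 'd', 'e'] -> ['d', 'c', 'e']
'c': index 1 in ['d', 'c', 'e'] -> ['c', 'd', 'e']
'd': index 1 in ['c', 'd', 'e'] -> ['d', 'c', 'e']
'c': index 1 in ['d', 'c', 'e'] -> ['c', 'd', 'e']
'e': index 2 in ['c', 'd', 'e'] -> ['e', 'c', 'd']
'c': index 1 in ['e', 'c', 'd'] -> ['c', 'e', 'd']
'e': index 1 in ['c', 'e', 'd'] -> ['e', 'c', 'd']
'd': index 2 in ['e', 'c', 'd'] -> ['d', 'e', 'c']
'e': index 1 in ['d', 'e', 'c'] -> ['e', 'd', 'c']
'e': index 0 in ['e', 'd', 'c'] -> ['e', 'd', 'c']


Output: [1, 1, 1, 1, 2, 1, 1, 2, 1, 0]


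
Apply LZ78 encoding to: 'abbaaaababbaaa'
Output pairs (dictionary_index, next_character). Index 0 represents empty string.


LZ78 encoding steps:
Dictionary: {0: ''}
Step 1: w='' (idx 0), next='a' -> output (0, 'a'), add 'a' as idx 1
Step 2: w='' (idx 0), next='b' -> output (0, 'b'), add 'b' as idx 2
Step 3: w='b' (idx 2), next='a' -> output (2, 'a'), add 'ba' as idx 3
Step 4: w='a' (idx 1), next='a' -> output (1, 'a'), add 'aa' as idx 4
Step 5: w='a' (idx 1), next='b' -> output (1, 'b'), add 'ab' as idx 5
Step 6: w='ab' (idx 5), next='b' -> output (5, 'b'), add 'abb' as idx 6
Step 7: w='aa' (idx 4), next='a' -> output (4, 'a'), add 'aaa' as idx 7


Encoded: [(0, 'a'), (0, 'b'), (2, 'a'), (1, 'a'), (1, 'b'), (5, 'b'), (4, 'a')]


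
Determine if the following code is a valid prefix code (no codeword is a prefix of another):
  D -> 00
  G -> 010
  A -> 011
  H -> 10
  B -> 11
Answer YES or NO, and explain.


Checking each pair (does one codeword prefix another?):
  D='00' vs G='010': no prefix
  D='00' vs A='011': no prefix
  D='00' vs H='10': no prefix
  D='00' vs B='11': no prefix
  G='010' vs D='00': no prefix
  G='010' vs A='011': no prefix
  G='010' vs H='10': no prefix
  G='010' vs B='11': no prefix
  A='011' vs D='00': no prefix
  A='011' vs G='010': no prefix
  A='011' vs H='10': no prefix
  A='011' vs B='11': no prefix
  H='10' vs D='00': no prefix
  H='10' vs G='010': no prefix
  H='10' vs A='011': no prefix
  H='10' vs B='11': no prefix
  B='11' vs D='00': no prefix
  B='11' vs G='010': no prefix
  B='11' vs A='011': no prefix
  B='11' vs H='10': no prefix
No violation found over all pairs.

YES -- this is a valid prefix code. No codeword is a prefix of any other codeword.


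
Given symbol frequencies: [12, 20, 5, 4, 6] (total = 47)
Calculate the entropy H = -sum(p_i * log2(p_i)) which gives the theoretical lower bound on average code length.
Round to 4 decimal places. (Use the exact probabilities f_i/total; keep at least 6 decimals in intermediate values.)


Per-symbol terms -p_i * log2(p_i) with p_i = f_i/47:
  p = 12/47 = 0.255319: log2(p) = -1.969626, -p*log2(p) = 0.502883
  p = 20/47 = 0.425532: log2(p) = -1.232661, -p*log2(p) = 0.524536
  p = 5/47 = 0.106383: log2(p) = -3.232661, -p*log2(p) = 0.343900
  p = 4/47 = 0.085106: log2(p) = -3.554589, -p*log2(p) = 0.302518
  p = 6/47 = 0.127660: log2(p) = -2.969626, -p*log2(p) = 0.379101
H = 0.502883 + 0.524536 + 0.343900 + 0.302518 + 0.379101 = 2.052938

H = 2.0529 bits/symbol


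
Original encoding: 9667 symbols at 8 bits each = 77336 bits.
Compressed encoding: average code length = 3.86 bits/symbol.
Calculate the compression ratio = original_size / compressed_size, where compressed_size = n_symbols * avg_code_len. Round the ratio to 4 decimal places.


original_size = n_symbols * orig_bits = 9667 * 8 = 77336 bits
compressed_size = n_symbols * avg_code_len = 9667 * 3.86 = 37314.62 bits
ratio = original_size / compressed_size = 77336 / 37314.62 = 2.0725

Compression ratio = 2.0725


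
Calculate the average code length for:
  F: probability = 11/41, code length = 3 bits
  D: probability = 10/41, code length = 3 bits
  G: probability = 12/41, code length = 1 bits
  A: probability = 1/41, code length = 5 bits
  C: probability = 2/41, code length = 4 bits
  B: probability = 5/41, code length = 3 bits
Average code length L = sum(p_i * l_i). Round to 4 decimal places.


Weighted contributions p_i * l_i:
  F: (11/41) * 3 = 33/41
  D: (10/41) * 3 = 30/41
  G: (12/41) * 1 = 12/41
  A: (1/41) * 5 = 5/41
  C: (2/41) * 4 = 8/41
  B: (5/41) * 3 = 15/41
Sum = (33 + 30 + 12 + 5 + 8 + 15)/41 = 103/41

L = 103/41 = 2.5122 bits/symbol


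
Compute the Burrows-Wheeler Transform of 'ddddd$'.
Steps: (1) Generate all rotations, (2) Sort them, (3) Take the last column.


Rotations (sorted):
  0: $ddddd -> last char: d
  1: d$dddd -> last char: d
  2: dd$ddd -> last char: d
  3: ddd$dd -> last char: d
  4: dddd$d -> last char: d
  5: ddddd$ -> last char: $


BWT = ddddd$


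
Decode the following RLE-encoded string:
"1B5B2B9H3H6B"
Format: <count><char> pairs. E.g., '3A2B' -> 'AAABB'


Expanding each <count><char> pair:
  1B -> 'B'
  5B -> 'BBBBB'
  2B -> 'BB'
  9H -> 'HHHHHHHHH'
  3H -> 'HHH'
  6B -> 'BBBBBB'

Decoded = BBBBBBBBHHHHHHHHHHHHBBBBBB


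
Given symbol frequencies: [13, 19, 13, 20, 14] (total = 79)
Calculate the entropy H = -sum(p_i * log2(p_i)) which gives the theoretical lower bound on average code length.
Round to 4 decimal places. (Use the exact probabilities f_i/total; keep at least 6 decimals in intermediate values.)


Per-symbol terms -p_i * log2(p_i) with p_i = f_i/79:
  p = 13/79 = 0.164557: log2(p) = -2.603341, -p*log2(p) = 0.428398
  p = 19/79 = 0.240506: log2(p) = -2.055853, -p*log2(p) = 0.494446
  p = 13/79 = 0.164557: log2(p) = -2.603341, -p*log2(p) = 0.428398
  p = 20/79 = 0.253165: log2(p) = -1.981853, -p*log2(p) = 0.501735
  p = 14/79 = 0.177215: log2(p) = -2.496426, -p*log2(p) = 0.442405
H = 0.428398 + 0.494446 + 0.428398 + 0.501735 + 0.442405 = 2.295382

H = 2.2954 bits/symbol


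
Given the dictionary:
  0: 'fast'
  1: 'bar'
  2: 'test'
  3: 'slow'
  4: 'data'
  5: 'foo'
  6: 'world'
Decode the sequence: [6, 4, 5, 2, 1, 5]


Look up each index in the dictionary:
  6 -> 'world'
  4 -> 'data'
  5 -> 'foo'
  2 -> 'test'
  1 -> 'bar'
  5 -> 'foo'

Decoded: "world data foo test bar foo"


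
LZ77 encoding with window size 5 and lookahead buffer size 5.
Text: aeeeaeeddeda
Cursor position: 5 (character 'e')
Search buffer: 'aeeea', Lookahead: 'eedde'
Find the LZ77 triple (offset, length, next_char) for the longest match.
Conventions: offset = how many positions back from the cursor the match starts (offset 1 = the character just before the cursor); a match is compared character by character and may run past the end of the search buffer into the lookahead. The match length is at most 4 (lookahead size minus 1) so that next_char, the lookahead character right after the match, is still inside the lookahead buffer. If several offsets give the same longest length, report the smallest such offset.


Try each offset into the search buffer:
  offset=1 (pos 4, char 'a'): match length 0
  offset=2 (pos 3, char 'e'): match length 1
  offset=3 (pos 2, char 'e'): match length 2
  offset=4 (pos 1, char 'e'): match length 2
  offset=5 (pos 0, char 'a'): match length 0
Longest match has length 2, found at offsets 3, 4; take the smallest, offset 3.
next_char = character at position 5 + 2 = 7 -> 'd'

Best match: offset=3, length=2 (matching 'ee' starting at position 2)
LZ77 triple: (3, 2, 'd')


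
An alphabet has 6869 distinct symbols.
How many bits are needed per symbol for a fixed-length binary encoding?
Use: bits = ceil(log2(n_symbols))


log2(6869) = 12.7459
Bracket: 2^12 = 4096 < 6869 <= 2^13 = 8192
So ceil(log2(6869)) = 13

bits = ceil(log2(6869)) = ceil(12.7459) = 13 bits


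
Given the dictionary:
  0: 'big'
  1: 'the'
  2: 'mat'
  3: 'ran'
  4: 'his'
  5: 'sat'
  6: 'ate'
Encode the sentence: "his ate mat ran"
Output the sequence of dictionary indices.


Look up each word in the dictionary:
  'his' -> 4
  'ate' -> 6
  'mat' -> 2
  'ran' -> 3

Encoded: [4, 6, 2, 3]


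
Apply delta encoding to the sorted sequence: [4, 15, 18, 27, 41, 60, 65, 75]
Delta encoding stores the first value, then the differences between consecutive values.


First value: 4
Deltas:
  15 - 4 = 11
  18 - 15 = 3
  27 - 18 = 9
  41 - 27 = 14
  60 - 41 = 19
  65 - 60 = 5
  75 - 65 = 10


Delta encoded: [4, 11, 3, 9, 14, 19, 5, 10]


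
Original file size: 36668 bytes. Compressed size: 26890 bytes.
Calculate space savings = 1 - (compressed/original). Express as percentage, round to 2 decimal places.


ratio = compressed/original = 26890/36668 = 0.733337
savings = 1 - ratio = 1 - 0.733337 = 0.266663
as a percentage: 0.266663 * 100 = 26.67%

Space savings = 1 - 26890/36668 = 26.67%


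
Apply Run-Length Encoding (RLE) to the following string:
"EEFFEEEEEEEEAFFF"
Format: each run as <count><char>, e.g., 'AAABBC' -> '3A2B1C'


Scanning runs left to right:
  i=0: run of 'E' x 2 -> '2E'
  i=2: run of 'F' x 2 -> '2F'
  i=4: run of 'E' x 8 -> '8E'
  i=12: run of 'A' x 1 -> '1A'
  i=13: run of 'F' x 3 -> '3F'

RLE = 2E2F8E1A3F


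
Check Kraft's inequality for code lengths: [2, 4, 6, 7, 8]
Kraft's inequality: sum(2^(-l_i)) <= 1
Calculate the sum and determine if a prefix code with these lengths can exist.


Sum = 2^(-2) + 2^(-4) + 2^(-6) + 2^(-7) + 2^(-8)
    = 0.25 + 0.0625 + 0.015625 + 0.0078125 + 0.00390625
    = 87/256 = 0.33984375
Since 0.33984375 <= 1, Kraft's inequality IS satisfied.
A prefix code with these lengths CAN exist.

Kraft sum = 0.33984375. Satisfied.


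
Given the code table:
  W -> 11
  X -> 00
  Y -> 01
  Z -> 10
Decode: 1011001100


Decoding:
10 -> Z
11 -> W
00 -> X
11 -> W
00 -> X


Result: ZWXWX


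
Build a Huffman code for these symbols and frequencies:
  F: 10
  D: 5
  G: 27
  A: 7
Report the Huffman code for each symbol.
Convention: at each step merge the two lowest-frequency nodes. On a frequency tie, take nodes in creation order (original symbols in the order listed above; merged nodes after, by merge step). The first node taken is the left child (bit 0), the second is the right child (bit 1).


Huffman tree construction:
Step 1: Merge D(5) + A(7) = 12
Step 2: Merge F(10) + (D+A)(12) = 22
Step 3: Merge (F+(D+A))(22) + G(27) = 49
Read each symbol's code off the tree from the root (left child = 0, right child = 1).

Codes:
  F: 00 (length 2)
  D: 010 (length 3)
  G: 1 (length 1)
  A: 011 (length 3)
Average code length: 83/49 = 1.6939 bits/symbol


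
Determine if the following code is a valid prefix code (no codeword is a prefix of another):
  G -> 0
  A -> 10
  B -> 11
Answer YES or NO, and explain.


Checking each pair (does one codeword prefix another?):
  G='0' vs A='10': no prefix
  G='0' vs B='11': no prefix
  A='10' vs G='0': no prefix
  A='10' vs B='11': no prefix
  B='11' vs G='0': no prefix
  B='11' vs A='10': no prefix
No violation found over all pairs.

YES -- this is a valid prefix code. No codeword is a prefix of any other codeword.


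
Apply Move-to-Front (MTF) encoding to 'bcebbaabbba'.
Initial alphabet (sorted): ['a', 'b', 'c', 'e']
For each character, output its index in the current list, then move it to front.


MTF encoding:
'b': index 1 in ['a', 'b', 'c', 'e'] -> ['b', 'a', 'c', 'e']
'c': index 2 in ['b', 'a', 'c', 'e'] -> ['c', 'b', 'a', 'e']
'e': index 3 in ['c', 'b', 'a', 'e'] -> ['e', 'c', 'b', 'a']
'b': index 2 in ['e', 'c', 'b', 'a'] -> ['b', 'e', 'c', 'a']
'b': index 0 in ['b', 'e', 'c', 'a'] -> ['b', 'e', 'c', 'a']
'a': index 3 in ['b', 'e', 'c', 'a'] -> ['a', 'b', 'e', 'c']
'a': index 0 in ['a', 'b', 'e', 'c'] -> ['a', 'b', 'e', 'c']
'b': index 1 in ['a', 'b', 'e', 'c'] -> ['b', 'a', 'e', 'c']
'b': index 0 in ['b', 'a', 'e', 'c'] -> ['b', 'a', 'e', 'c']
'b': index 0 in ['b', 'a', 'e', 'c'] -> ['b', 'a', 'e', 'c']
'a': index 1 in ['b', 'a', 'e', 'c'] -> ['a', 'b', 'e', 'c']


Output: [1, 2, 3, 2, 0, 3, 0, 1, 0, 0, 1]


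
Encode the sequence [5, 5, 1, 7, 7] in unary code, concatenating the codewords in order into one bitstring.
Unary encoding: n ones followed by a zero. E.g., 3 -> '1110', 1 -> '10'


Encode each number as n ones followed by a terminating 0:
  5 -> 111110 (6 bits)
  5 -> 111110 (6 bits)
  1 -> 10 (2 bits)
  7 -> 11111110 (8 bits)
  7 -> 11111110 (8 bits)
Total length = 6 + 6 + 2 + 8 + 8 = 30 bits.

Unary([5, 5, 1, 7, 7]) = 111110111110101111111011111110 (30 bits)


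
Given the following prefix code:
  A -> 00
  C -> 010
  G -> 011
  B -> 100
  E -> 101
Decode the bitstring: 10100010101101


Decoding step by step:
Bits 101 -> E
Bits 00 -> A
Bits 010 -> C
Bits 101 -> E
Bits 101 -> E


Decoded message: EACEE


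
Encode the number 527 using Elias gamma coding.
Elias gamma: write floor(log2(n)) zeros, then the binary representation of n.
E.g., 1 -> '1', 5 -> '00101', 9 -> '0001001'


num_bits = floor(log2(527)) + 1 = 10
leading_zeros = num_bits - 1 = 9
binary(527) = 1000001111

Elias gamma(527) = '000000000' + '1000001111' = 0000000001000001111 (19 bits)


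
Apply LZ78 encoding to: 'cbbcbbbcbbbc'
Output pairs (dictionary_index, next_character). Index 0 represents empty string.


LZ78 encoding steps:
Dictionary: {0: ''}
Step 1: w='' (idx 0), next='c' -> output (0, 'c'), add 'c' as idx 1
Step 2: w='' (idx 0), next='b' -> output (0, 'b'), add 'b' as idx 2
Step 3: w='b' (idx 2), next='c' -> output (2, 'c'), add 'bc' as idx 3
Step 4: w='b' (idx 2), next='b' -> output (2, 'b'), add 'bb' as idx 4
Step 5: w='bc' (idx 3), next='b' -> output (3, 'b'), add 'bcb' as idx 5
Step 6: w='bb' (idx 4), next='c' -> output (4, 'c'), add 'bbc' as idx 6


Encoded: [(0, 'c'), (0, 'b'), (2, 'c'), (2, 'b'), (3, 'b'), (4, 'c')]


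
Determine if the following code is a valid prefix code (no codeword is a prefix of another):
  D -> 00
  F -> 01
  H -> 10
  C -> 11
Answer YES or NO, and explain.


Checking each pair (does one codeword prefix another?):
  D='00' vs F='01': no prefix
  D='00' vs H='10': no prefix
  D='00' vs C='11': no prefix
  F='01' vs D='00': no prefix
  F='01' vs H='10': no prefix
  F='01' vs C='11': no prefix
  H='10' vs D='00': no prefix
  H='10' vs F='01': no prefix
  H='10' vs C='11': no prefix
  C='11' vs D='00': no prefix
  C='11' vs F='01': no prefix
  C='11' vs H='10': no prefix
No violation found over all pairs.

YES -- this is a valid prefix code. No codeword is a prefix of any other codeword.


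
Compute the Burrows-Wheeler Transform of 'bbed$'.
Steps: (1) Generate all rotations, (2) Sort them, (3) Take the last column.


Rotations (sorted):
  0: $bbed -> last char: d
  1: bbed$ -> last char: $
  2: bed$b -> last char: b
  3: d$bbe -> last char: e
  4: ed$bb -> last char: b


BWT = d$beb


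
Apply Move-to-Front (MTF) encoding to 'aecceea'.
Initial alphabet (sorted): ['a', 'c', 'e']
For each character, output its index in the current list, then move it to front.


MTF encoding:
'a': index 0 in ['a', 'c', 'e'] -> ['a', 'c', 'e']
'e': index 2 in ['a', 'c', 'e'] -> ['e', 'a', 'c']
'c': index 2 in ['e', 'a', 'c'] -> ['c', 'e', 'a']
'c': index 0 in ['c', 'e', 'a'] -> ['c', 'e', 'a']
'e': index 1 in ['c', 'e', 'a'] -> ['e', 'c', 'a']
'e': index 0 in ['e', 'c', 'a'] -> ['e', 'c', 'a']
'a': index 2 in ['e', 'c', 'a'] -> ['a', 'e', 'c']


Output: [0, 2, 2, 0, 1, 0, 2]


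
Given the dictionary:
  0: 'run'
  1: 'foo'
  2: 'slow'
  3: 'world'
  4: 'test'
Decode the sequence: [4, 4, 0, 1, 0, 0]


Look up each index in the dictionary:
  4 -> 'test'
  4 -> 'test'
  0 -> 'run'
  1 -> 'foo'
  0 -> 'run'
  0 -> 'run'

Decoded: "test test run foo run run"


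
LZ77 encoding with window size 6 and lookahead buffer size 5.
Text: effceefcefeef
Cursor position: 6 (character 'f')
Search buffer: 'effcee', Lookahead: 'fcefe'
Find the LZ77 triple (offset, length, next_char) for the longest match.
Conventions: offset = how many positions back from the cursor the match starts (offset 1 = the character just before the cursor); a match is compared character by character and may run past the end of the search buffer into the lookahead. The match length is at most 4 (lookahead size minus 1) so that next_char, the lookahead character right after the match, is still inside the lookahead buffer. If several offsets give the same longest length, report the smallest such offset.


Try each offset into the search buffer:
  offset=1 (pos 5, char 'e'): match length 0
  offset=2 (pos 4, char 'e'): match length 0
  offset=3 (pos 3, char 'c'): match length 0
  offset=4 (pos 2, char 'f'): match length 3
  offset=5 (pos 1, char 'f'): match length 1
  offset=6 (pos 0, char 'e'): match length 0
Longest match has length 3 at offset 4.
next_char = character at position 6 + 3 = 9 -> 'f'

Best match: offset=4, length=3 (matching 'fce' starting at position 2)
LZ77 triple: (4, 3, 'f')


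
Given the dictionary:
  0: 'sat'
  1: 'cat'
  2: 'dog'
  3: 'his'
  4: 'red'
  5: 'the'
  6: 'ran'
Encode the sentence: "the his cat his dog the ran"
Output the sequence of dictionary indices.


Look up each word in the dictionary:
  'the' -> 5
  'his' -> 3
  'cat' -> 1
  'his' -> 3
  'dog' -> 2
  'the' -> 5
  'ran' -> 6

Encoded: [5, 3, 1, 3, 2, 5, 6]


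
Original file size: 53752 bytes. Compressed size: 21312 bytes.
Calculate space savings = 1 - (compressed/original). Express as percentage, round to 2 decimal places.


ratio = compressed/original = 21312/53752 = 0.396488
savings = 1 - ratio = 1 - 0.396488 = 0.603512
as a percentage: 0.603512 * 100 = 60.35%

Space savings = 1 - 21312/53752 = 60.35%


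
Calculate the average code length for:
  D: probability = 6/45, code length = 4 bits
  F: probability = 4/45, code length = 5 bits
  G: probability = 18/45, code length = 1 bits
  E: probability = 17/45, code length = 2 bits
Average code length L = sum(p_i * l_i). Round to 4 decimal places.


Weighted contributions p_i * l_i:
  D: (6/45) * 4 = 24/45
  F: (4/45) * 5 = 20/45
  G: (18/45) * 1 = 18/45
  E: (17/45) * 2 = 34/45
Sum = (24 + 20 + 18 + 34)/45 = 96/45

L = 96/45 = 2.1333 bits/symbol


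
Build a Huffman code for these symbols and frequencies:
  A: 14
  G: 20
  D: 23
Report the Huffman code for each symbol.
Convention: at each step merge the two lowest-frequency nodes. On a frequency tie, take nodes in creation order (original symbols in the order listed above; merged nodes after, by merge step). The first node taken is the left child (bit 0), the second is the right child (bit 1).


Huffman tree construction:
Step 1: Merge A(14) + G(20) = 34
Step 2: Merge D(23) + (A+G)(34) = 57
Read each symbol's code off the tree from the root (left child = 0, right child = 1).

Codes:
  A: 10 (length 2)
  G: 11 (length 2)
  D: 0 (length 1)
Average code length: 91/57 = 1.5965 bits/symbol


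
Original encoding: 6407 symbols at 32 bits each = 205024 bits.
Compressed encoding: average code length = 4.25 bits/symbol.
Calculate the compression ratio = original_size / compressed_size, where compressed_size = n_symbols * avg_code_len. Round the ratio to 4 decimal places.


original_size = n_symbols * orig_bits = 6407 * 32 = 205024 bits
compressed_size = n_symbols * avg_code_len = 6407 * 4.25 = 27229.75 bits
ratio = original_size / compressed_size = 205024 / 27229.75 = 7.5294

Compression ratio = 7.5294


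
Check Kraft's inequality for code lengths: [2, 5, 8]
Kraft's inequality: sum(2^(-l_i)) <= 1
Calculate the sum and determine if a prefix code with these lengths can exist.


Sum = 2^(-2) + 2^(-5) + 2^(-8)
    = 0.25 + 0.03125 + 0.00390625
    = 73/256 = 0.28515625
Since 0.28515625 <= 1, Kraft's inequality IS satisfied.
A prefix code with these lengths CAN exist.

Kraft sum = 0.28515625. Satisfied.


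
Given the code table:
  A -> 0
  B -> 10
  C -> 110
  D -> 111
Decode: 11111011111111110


Decoding:
111 -> D
110 -> C
111 -> D
111 -> D
111 -> D
10 -> B


Result: DCDDDB


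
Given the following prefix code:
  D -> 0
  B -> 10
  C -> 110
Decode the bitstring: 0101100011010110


Decoding step by step:
Bits 0 -> D
Bits 10 -> B
Bits 110 -> C
Bits 0 -> D
Bits 0 -> D
Bits 110 -> C
Bits 10 -> B
Bits 110 -> C


Decoded message: DBCDDCBC


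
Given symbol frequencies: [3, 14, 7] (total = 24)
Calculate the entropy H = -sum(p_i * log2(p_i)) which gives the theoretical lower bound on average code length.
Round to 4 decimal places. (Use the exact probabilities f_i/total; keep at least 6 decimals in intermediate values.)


Per-symbol terms -p_i * log2(p_i) with p_i = f_i/24:
  p = 3/24 = 0.125000: log2(p) = -3.000000, -p*log2(p) = 0.375000
  p = 14/24 = 0.583333: log2(p) = -0.777608, -p*log2(p) = 0.453604
  p = 7/24 = 0.291667: log2(p) = -1.777608, -p*log2(p) = 0.518469
H = 0.375000 + 0.453604 + 0.518469 = 1.347073

H = 1.3471 bits/symbol


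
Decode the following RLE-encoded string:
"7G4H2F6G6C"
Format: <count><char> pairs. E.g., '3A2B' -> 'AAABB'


Expanding each <count><char> pair:
  7G -> 'GGGGGGG'
  4H -> 'HHHH'
  2F -> 'FF'
  6G -> 'GGGGGG'
  6C -> 'CCCCCC'

Decoded = GGGGGGGHHHHFFGGGGGGCCCCCC


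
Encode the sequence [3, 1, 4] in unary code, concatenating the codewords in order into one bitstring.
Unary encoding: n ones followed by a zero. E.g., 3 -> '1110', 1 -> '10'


Encode each number as n ones followed by a terminating 0:
  3 -> 1110 (4 bits)
  1 -> 10 (2 bits)
  4 -> 11110 (5 bits)
Total length = 4 + 2 + 5 = 11 bits.

Unary([3, 1, 4]) = 11101011110 (11 bits)


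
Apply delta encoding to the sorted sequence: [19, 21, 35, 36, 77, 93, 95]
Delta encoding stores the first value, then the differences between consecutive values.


First value: 19
Deltas:
  21 - 19 = 2
  35 - 21 = 14
  36 - 35 = 1
  77 - 36 = 41
  93 - 77 = 16
  95 - 93 = 2


Delta encoded: [19, 2, 14, 1, 41, 16, 2]


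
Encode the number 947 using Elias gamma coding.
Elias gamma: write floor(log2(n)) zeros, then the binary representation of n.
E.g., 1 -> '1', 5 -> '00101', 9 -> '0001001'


num_bits = floor(log2(947)) + 1 = 10
leading_zeros = num_bits - 1 = 9
binary(947) = 1110110011

Elias gamma(947) = '000000000' + '1110110011' = 0000000001110110011 (19 bits)


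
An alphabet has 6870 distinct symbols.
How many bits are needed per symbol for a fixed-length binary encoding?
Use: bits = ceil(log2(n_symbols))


log2(6870) = 12.7461
Bracket: 2^12 = 4096 < 6870 <= 2^13 = 8192
So ceil(log2(6870)) = 13

bits = ceil(log2(6870)) = ceil(12.7461) = 13 bits


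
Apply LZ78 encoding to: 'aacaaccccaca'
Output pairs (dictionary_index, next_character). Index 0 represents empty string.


LZ78 encoding steps:
Dictionary: {0: ''}
Step 1: w='' (idx 0), next='a' -> output (0, 'a'), add 'a' as idx 1
Step 2: w='a' (idx 1), next='c' -> output (1, 'c'), add 'ac' as idx 2
Step 3: w='a' (idx 1), next='a' -> output (1, 'a'), add 'aa' as idx 3
Step 4: w='' (idx 0), next='c' -> output (0, 'c'), add 'c' as idx 4
Step 5: w='c' (idx 4), next='c' -> output (4, 'c'), add 'cc' as idx 5
Step 6: w='c' (idx 4), next='a' -> output (4, 'a'), add 'ca' as idx 6
Step 7: w='ca' (idx 6), end of input -> output (6, '')


Encoded: [(0, 'a'), (1, 'c'), (1, 'a'), (0, 'c'), (4, 'c'), (4, 'a'), (6, '')]


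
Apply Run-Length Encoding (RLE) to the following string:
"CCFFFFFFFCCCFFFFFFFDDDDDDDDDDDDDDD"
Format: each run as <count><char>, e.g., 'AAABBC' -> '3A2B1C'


Scanning runs left to right:
  i=0: run of 'C' x 2 -> '2C'
  i=2: run of 'F' x 7 -> '7F'
  i=9: run of 'C' x 3 -> '3C'
  i=12: run of 'F' x 7 -> '7F'
  i=19: run of 'D' x 15 -> '15D'

RLE = 2C7F3C7F15D


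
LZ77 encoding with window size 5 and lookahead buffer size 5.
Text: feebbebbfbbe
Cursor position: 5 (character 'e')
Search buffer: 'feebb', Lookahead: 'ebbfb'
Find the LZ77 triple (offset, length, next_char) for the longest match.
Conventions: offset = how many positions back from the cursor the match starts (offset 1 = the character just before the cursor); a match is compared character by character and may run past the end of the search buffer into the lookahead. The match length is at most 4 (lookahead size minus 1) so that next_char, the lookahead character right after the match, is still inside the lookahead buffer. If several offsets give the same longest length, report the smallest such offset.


Try each offset into the search buffer:
  offset=1 (pos 4, char 'b'): match length 0
  offset=2 (pos 3, char 'b'): match length 0
  offset=3 (pos 2, char 'e'): match length 3
  offset=4 (pos 1, char 'e'): match length 1
  offset=5 (pos 0, char 'f'): match length 0
Longest match has length 3 at offset 3.
next_char = character at position 5 + 3 = 8 -> 'f'

Best match: offset=3, length=3 (matching 'ebb' starting at position 2)
LZ77 triple: (3, 3, 'f')
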